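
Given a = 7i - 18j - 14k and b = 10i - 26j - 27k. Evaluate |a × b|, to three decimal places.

131.488

i: (-18)·(-27) - (-14)·(-26) = 486 - 364 = 122
j: (-14)·10 - 7·(-27) = -140 - (-189) = 49
k: 7·(-26) - (-18)·10 = -182 - (-180) = -2
a × b = (122, 49, -2)
|a × b| = √(122² + 49² + (-2)²) = √17289 ≈ 131.4876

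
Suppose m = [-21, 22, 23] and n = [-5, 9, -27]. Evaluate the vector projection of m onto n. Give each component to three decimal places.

(1.904, -3.428, 10.283)

m · n = (-21)·(-5) + 22·9 + 23·(-27) = 105 + 198 - 621 = -318
|n|² = 25 + 81 + 729 = 835
proj_n m = (-318/835) · (-5, 9, -27) ≈ (1.904, -3.428, 10.283)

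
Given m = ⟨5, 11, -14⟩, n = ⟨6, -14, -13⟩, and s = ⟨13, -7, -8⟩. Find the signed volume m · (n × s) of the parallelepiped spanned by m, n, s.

-3186

n × s:
i: (-14)·(-8) - (-13)·(-7) = 112 - 91 = 21
j: (-13)·13 - 6·(-8) = -169 - (-48) = -121
k: 6·(-7) - (-14)·13 = -42 - (-182) = 140
n × s = (21, -121, 140)
m · (n × s) = 5·21 + 11·(-121) + (-14)·140 = 105 - 1331 - 1960 = -3186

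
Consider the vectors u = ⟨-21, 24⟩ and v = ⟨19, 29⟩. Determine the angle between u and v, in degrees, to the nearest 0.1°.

74.4

u · v = (-21)·19 + 24·29 = -399 + 696 = 297
|u|² = 441 + 576 = 1017,  |u| = √1017 ≈ 31.890437
|v|² = 361 + 841 = 1202,  |v| = √1202 ≈ 34.669872
cos θ = 297 / (31.890437 · 34.669872) ≈ 0.26862
θ = arccos(0.26862) ≈ 74.4°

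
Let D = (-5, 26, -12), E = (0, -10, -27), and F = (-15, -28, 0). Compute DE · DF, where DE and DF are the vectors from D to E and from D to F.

1714

DE = E − D = (5, -36, -15)
DF = F − D = (-10, -54, 12)
DE · DF = 5·(-10) + (-36)·(-54) + (-15)·12 = -50 + 1944 - 180 = 1714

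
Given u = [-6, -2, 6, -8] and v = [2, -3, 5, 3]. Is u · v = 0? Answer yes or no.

yes

u · v = (-6)·2 + (-2)·(-3) + 6·5 + (-8)·3 = -12 + 6 + 30 - 24 = 0
Zero, so the vectors are orthogonal.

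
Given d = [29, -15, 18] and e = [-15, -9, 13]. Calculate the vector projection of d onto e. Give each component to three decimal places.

d · e = 29·(-15) + (-15)·(-9) + 18·13 = -435 + 135 + 234 = -66
|e|² = 225 + 81 + 169 = 475
proj_e d = (-66/475) · (-15, -9, 13) ≈ (2.084, 1.251, -1.806)

(2.084, 1.251, -1.806)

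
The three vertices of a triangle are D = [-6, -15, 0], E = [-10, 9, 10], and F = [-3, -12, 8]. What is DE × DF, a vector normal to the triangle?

DE = (-4, 24, 10)
DF = (3, 3, 8)
i: 24·8 - 10·3 = 192 - 30 = 162
j: 10·3 - (-4)·8 = 30 - (-32) = 62
k: (-4)·3 - 24·3 = -12 - 72 = -84
DE × DF = (162, 62, -84)

(162, 62, -84)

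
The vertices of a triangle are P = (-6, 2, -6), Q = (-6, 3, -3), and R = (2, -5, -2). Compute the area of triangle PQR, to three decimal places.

17.783

PQ = (0, 1, 3),  PR = (8, -7, 4)
i: 1·4 - 3·(-7) = 4 - (-21) = 25
j: 3·8 - 0·4 = 24 - 0 = 24
k: 0·(-7) - 1·8 = 0 - 8 = -8
PQ × PR = (25, 24, -8)
|PQ × PR| = √1265 ≈ 35.5668
area = ½ · 35.5668 ≈ 17.783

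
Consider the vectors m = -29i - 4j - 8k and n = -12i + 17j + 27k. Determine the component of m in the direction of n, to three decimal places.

1.877

m · n = (-29)·(-12) + (-4)·17 + (-8)·27 = 348 - 68 - 216 = 64
|n| = √(144 + 289 + 729) = √1162 ≈ 34.0881
comp_n m = 64 / √1162 ≈ 1.877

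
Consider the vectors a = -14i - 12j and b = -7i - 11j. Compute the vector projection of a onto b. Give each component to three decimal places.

(-9.471, -14.882)

a · b = (-14)·(-7) + (-12)·(-11) = 98 + 132 = 230
|b|² = 49 + 121 = 170
proj_b a = (230/170) · (-7, -11) ≈ (-9.471, -14.882)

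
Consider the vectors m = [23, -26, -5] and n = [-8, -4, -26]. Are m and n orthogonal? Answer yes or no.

m · n = 23·(-8) + (-26)·(-4) + (-5)·(-26) = -184 + 104 + 130 = 50
Nonzero, so the vectors are not orthogonal.

no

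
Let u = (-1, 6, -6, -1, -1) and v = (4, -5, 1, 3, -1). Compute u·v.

u · v = (-1)·4 + 6·(-5) + (-6)·1 + (-1)·3 + (-1)·(-1) = -4 - 30 - 6 - 3 + 1 = -42

-42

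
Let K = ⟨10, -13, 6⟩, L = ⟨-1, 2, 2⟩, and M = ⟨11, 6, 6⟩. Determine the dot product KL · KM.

KL = L − K = (-11, 15, -4)
KM = M − K = (1, 19, 0)
KL · KM = (-11)·1 + 15·19 + (-4)·0 = -11 + 285 + 0 = 274

274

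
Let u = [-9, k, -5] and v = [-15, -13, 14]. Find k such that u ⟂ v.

5

u · v = (-9)·(-15) + k·(-13) + (-5)·14 = 65 - 13k
Set equal to 0: -13k = -65, so k = 5.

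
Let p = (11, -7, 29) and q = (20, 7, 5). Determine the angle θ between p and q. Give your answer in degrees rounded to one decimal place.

p · q = 11·20 + (-7)·7 + 29·5 = 220 - 49 + 145 = 316
|p|² = 121 + 49 + 841 = 1011,  |p| = √1011 ≈ 31.796226
|q|² = 400 + 49 + 25 = 474,  |q| = √474 ≈ 21.771541
cos θ = 316 / (31.796226 · 21.771541) ≈ 0.45648
θ = arccos(0.45648) ≈ 62.8°

62.8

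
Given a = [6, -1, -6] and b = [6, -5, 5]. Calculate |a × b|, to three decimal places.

i: (-1)·5 - (-6)·(-5) = -5 - 30 = -35
j: (-6)·6 - 6·5 = -36 - 30 = -66
k: 6·(-5) - (-1)·6 = -30 - (-6) = -24
a × b = (-35, -66, -24)
|a × b| = √((-35)² + (-66)² + (-24)²) = √6157 ≈ 78.4666

78.467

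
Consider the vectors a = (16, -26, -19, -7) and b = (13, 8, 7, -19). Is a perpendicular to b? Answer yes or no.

yes

a · b = 16·13 + (-26)·8 + (-19)·7 + (-7)·(-19) = 208 - 208 - 133 + 133 = 0
Zero, so the vectors are orthogonal.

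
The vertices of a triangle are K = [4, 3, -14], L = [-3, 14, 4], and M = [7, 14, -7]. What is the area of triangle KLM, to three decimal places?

KL = (-7, 11, 18),  KM = (3, 11, 7)
i: 11·7 - 18·11 = 77 - 198 = -121
j: 18·3 - (-7)·7 = 54 - (-49) = 103
k: (-7)·11 - 11·3 = -77 - 33 = -110
KL × KM = (-121, 103, -110)
|KL × KM| = √37350 ≈ 193.2615
area = ½ · 193.2615 ≈ 96.631

96.631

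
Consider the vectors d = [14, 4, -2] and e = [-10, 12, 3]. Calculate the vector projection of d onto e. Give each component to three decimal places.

d · e = 14·(-10) + 4·12 + (-2)·3 = -140 + 48 - 6 = -98
|e|² = 100 + 144 + 9 = 253
proj_e d = (-98/253) · (-10, 12, 3) ≈ (3.874, -4.648, -1.162)

(3.874, -4.648, -1.162)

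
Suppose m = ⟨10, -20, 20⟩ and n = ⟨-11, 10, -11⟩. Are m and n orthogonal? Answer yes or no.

m · n = 10·(-11) + (-20)·10 + 20·(-11) = -110 - 200 - 220 = -530
Nonzero, so the vectors are not orthogonal.

no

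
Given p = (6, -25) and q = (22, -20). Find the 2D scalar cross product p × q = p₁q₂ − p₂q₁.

6·(-20) - (-25)·22 = -120 - (-550) = 430

430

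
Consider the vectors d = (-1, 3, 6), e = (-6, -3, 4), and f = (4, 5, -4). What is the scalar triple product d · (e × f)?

e × f:
i: (-3)·(-4) - 4·5 = 12 - 20 = -8
j: 4·4 - (-6)·(-4) = 16 - 24 = -8
k: (-6)·5 - (-3)·4 = -30 - (-12) = -18
e × f = (-8, -8, -18)
d · (e × f) = (-1)·(-8) + 3·(-8) + 6·(-18) = 8 - 24 - 108 = -124

-124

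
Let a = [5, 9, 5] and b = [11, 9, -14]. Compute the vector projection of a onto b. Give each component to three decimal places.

(1.824, 1.492, -2.322)

a · b = 5·11 + 9·9 + 5·(-14) = 55 + 81 - 70 = 66
|b|² = 121 + 81 + 196 = 398
proj_b a = (66/398) · (11, 9, -14) ≈ (1.824, 1.492, -2.322)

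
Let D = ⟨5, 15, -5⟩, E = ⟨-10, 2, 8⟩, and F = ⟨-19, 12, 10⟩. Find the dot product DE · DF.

594

DE = E − D = (-15, -13, 13)
DF = F − D = (-24, -3, 15)
DE · DF = (-15)·(-24) + (-13)·(-3) + 13·15 = 360 + 39 + 195 = 594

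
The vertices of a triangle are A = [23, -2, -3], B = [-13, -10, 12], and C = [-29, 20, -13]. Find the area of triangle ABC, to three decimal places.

AB = (-36, -8, 15),  AC = (-52, 22, -10)
i: (-8)·(-10) - 15·22 = 80 - 330 = -250
j: 15·(-52) - (-36)·(-10) = -780 - 360 = -1140
k: (-36)·22 - (-8)·(-52) = -792 - 416 = -1208
AB × AC = (-250, -1140, -1208)
|AB × AC| = √2821364 ≈ 1679.6916
area = ½ · 1679.6916 ≈ 839.846

839.846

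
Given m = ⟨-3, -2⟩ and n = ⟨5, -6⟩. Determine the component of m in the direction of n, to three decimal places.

m · n = (-3)·5 + (-2)·(-6) = -15 + 12 = -3
|n| = √(25 + 36) = √61 ≈ 7.8102
comp_n m = -3 / √61 ≈ -0.384

-0.384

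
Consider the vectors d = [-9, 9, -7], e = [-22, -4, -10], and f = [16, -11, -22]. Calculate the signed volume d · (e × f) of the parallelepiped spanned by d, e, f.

-7740

e × f:
i: (-4)·(-22) - (-10)·(-11) = 88 - 110 = -22
j: (-10)·16 - (-22)·(-22) = -160 - 484 = -644
k: (-22)·(-11) - (-4)·16 = 242 - (-64) = 306
e × f = (-22, -644, 306)
d · (e × f) = (-9)·(-22) + 9·(-644) + (-7)·306 = 198 - 5796 - 2142 = -7740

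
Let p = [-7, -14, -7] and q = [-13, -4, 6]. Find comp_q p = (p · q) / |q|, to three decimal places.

7.063

p · q = (-7)·(-13) + (-14)·(-4) + (-7)·6 = 91 + 56 - 42 = 105
|q| = √(169 + 16 + 36) = √221 ≈ 14.8661
comp_q p = 105 / √221 ≈ 7.063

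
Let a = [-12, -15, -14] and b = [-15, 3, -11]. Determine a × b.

(207, 78, -261)

i: (-15)·(-11) - (-14)·3 = 165 - (-42) = 207
j: (-14)·(-15) - (-12)·(-11) = 210 - 132 = 78
k: (-12)·3 - (-15)·(-15) = -36 - 225 = -261
a × b = (207, 78, -261)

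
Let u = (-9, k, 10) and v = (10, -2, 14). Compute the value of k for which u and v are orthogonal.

u · v = (-9)·10 + k·(-2) + 10·14 = 50 - 2k
Set equal to 0: -2k = -50, so k = 25.

25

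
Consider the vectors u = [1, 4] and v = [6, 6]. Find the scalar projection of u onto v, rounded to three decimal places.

u · v = 1·6 + 4·6 = 6 + 24 = 30
|v| = √(36 + 36) = √72 ≈ 8.4853
comp_v u = 30 / √72 ≈ 3.536

3.536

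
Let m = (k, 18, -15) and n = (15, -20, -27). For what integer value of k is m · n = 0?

m · n = k·15 + 18·(-20) + (-15)·(-27) = 45 + 15k
Set equal to 0: 15k = -45, so k = -3.

-3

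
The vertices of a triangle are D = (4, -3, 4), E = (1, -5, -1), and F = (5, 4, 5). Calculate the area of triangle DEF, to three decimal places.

DE = (-3, -2, -5),  DF = (1, 7, 1)
i: (-2)·1 - (-5)·7 = -2 - (-35) = 33
j: (-5)·1 - (-3)·1 = -5 - (-3) = -2
k: (-3)·7 - (-2)·1 = -21 - (-2) = -19
DE × DF = (33, -2, -19)
|DE × DF| = √1454 ≈ 38.1314
area = ½ · 38.1314 ≈ 19.066

19.066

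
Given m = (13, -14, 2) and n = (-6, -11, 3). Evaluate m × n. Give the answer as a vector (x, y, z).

i: (-14)·3 - 2·(-11) = -42 - (-22) = -20
j: 2·(-6) - 13·3 = -12 - 39 = -51
k: 13·(-11) - (-14)·(-6) = -143 - 84 = -227
m × n = (-20, -51, -227)

(-20, -51, -227)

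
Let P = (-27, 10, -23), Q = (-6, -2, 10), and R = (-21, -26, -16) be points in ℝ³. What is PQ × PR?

PQ = (21, -12, 33)
PR = (6, -36, 7)
i: (-12)·7 - 33·(-36) = -84 - (-1188) = 1104
j: 33·6 - 21·7 = 198 - 147 = 51
k: 21·(-36) - (-12)·6 = -756 - (-72) = -684
PQ × PR = (1104, 51, -684)

(1104, 51, -684)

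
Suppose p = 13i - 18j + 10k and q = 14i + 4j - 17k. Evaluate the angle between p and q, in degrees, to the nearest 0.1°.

96.3

p · q = 13·14 + (-18)·4 + 10·(-17) = 182 - 72 - 170 = -60
|p|² = 169 + 324 + 100 = 593,  |p| = √593 ≈ 24.351591
|q|² = 196 + 16 + 289 = 501,  |q| = √501 ≈ 22.383029
cos θ = -60 / (24.351591 · 22.383029) ≈ -0.11008
θ = arccos(-0.11008) ≈ 96.3°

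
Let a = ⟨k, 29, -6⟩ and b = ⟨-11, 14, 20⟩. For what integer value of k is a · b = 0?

a · b = k·(-11) + 29·14 + (-6)·20 = 286 - 11k
Set equal to 0: -11k = -286, so k = 26.

26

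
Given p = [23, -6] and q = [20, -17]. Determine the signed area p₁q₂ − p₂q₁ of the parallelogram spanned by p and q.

-271

23·(-17) - (-6)·20 = -391 - (-120) = -271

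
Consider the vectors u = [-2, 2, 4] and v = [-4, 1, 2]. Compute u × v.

i: 2·2 - 4·1 = 4 - 4 = 0
j: 4·(-4) - (-2)·2 = -16 - (-4) = -12
k: (-2)·1 - 2·(-4) = -2 - (-8) = 6
u × v = (0, -12, 6)

(0, -12, 6)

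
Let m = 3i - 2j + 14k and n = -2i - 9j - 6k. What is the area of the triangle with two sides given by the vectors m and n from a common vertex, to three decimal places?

70.896

i: (-2)·(-6) - 14·(-9) = 12 - (-126) = 138
j: 14·(-2) - 3·(-6) = -28 - (-18) = -10
k: 3·(-9) - (-2)·(-2) = -27 - 4 = -31
m × n = (138, -10, -31)
|m × n| = √(138² + (-10)² + (-31)²) = √20105 ≈ 141.7921
area = ½ · 141.7921 ≈ 70.896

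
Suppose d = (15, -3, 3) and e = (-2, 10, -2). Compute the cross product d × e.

(-24, 24, 144)

i: (-3)·(-2) - 3·10 = 6 - 30 = -24
j: 3·(-2) - 15·(-2) = -6 - (-30) = 24
k: 15·10 - (-3)·(-2) = 150 - 6 = 144
d × e = (-24, 24, 144)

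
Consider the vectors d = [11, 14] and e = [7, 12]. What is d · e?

d · e = 11·7 + 14·12 = 77 + 168 = 245

245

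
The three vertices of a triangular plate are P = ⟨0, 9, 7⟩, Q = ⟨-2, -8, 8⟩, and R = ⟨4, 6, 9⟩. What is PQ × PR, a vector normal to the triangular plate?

(-31, 8, 74)

PQ = (-2, -17, 1)
PR = (4, -3, 2)
i: (-17)·2 - 1·(-3) = -34 - (-3) = -31
j: 1·4 - (-2)·2 = 4 - (-4) = 8
k: (-2)·(-3) - (-17)·4 = 6 - (-68) = 74
PQ × PR = (-31, 8, 74)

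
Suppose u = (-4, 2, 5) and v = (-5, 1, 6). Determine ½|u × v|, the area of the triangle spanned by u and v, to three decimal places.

i: 2·6 - 5·1 = 12 - 5 = 7
j: 5·(-5) - (-4)·6 = -25 - (-24) = -1
k: (-4)·1 - 2·(-5) = -4 - (-10) = 6
u × v = (7, -1, 6)
|u × v| = √(7² + (-1)² + 6²) = √86 ≈ 9.2736
area = ½ · 9.2736 ≈ 4.637

4.637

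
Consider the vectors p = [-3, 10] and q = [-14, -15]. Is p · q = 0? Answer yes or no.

no

p · q = (-3)·(-14) + 10·(-15) = 42 - 150 = -108
Nonzero, so the vectors are not orthogonal.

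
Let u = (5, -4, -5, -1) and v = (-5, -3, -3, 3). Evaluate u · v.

-1

u · v = 5·(-5) + (-4)·(-3) + (-5)·(-3) + (-1)·3 = -25 + 12 + 15 - 3 = -1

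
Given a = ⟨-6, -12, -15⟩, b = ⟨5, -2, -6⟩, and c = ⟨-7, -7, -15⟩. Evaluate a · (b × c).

b × c:
i: (-2)·(-15) - (-6)·(-7) = 30 - 42 = -12
j: (-6)·(-7) - 5·(-15) = 42 - (-75) = 117
k: 5·(-7) - (-2)·(-7) = -35 - 14 = -49
b × c = (-12, 117, -49)
a · (b × c) = (-6)·(-12) + (-12)·117 + (-15)·(-49) = 72 - 1404 + 735 = -597

-597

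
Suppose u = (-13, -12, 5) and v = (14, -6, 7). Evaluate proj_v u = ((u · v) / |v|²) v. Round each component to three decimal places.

u · v = (-13)·14 + (-12)·(-6) + 5·7 = -182 + 72 + 35 = -75
|v|² = 196 + 36 + 49 = 281
proj_v u = (-75/281) · (14, -6, 7) ≈ (-3.737, 1.601, -1.868)

(-3.737, 1.601, -1.868)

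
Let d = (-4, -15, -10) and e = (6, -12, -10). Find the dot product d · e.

256

d · e = (-4)·6 + (-15)·(-12) + (-10)·(-10) = -24 + 180 + 100 = 256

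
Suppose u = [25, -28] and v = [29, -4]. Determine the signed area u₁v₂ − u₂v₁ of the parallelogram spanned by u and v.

25·(-4) - (-28)·29 = -100 - (-812) = 712

712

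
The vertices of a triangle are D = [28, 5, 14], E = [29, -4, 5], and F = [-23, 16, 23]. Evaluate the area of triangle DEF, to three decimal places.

317.619

DE = (1, -9, -9),  DF = (-51, 11, 9)
i: (-9)·9 - (-9)·11 = -81 - (-99) = 18
j: (-9)·(-51) - 1·9 = 459 - 9 = 450
k: 1·11 - (-9)·(-51) = 11 - 459 = -448
DE × DF = (18, 450, -448)
|DE × DF| = √403528 ≈ 635.2385
area = ½ · 635.2385 ≈ 317.619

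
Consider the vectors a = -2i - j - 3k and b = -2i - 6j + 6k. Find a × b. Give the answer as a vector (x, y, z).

(-24, 18, 10)

i: (-1)·6 - (-3)·(-6) = -6 - 18 = -24
j: (-3)·(-2) - (-2)·6 = 6 - (-12) = 18
k: (-2)·(-6) - (-1)·(-2) = 12 - 2 = 10
a × b = (-24, 18, 10)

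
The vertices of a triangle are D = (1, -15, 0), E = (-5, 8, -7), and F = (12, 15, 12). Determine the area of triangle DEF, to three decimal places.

325.465

DE = (-6, 23, -7),  DF = (11, 30, 12)
i: 23·12 - (-7)·30 = 276 - (-210) = 486
j: (-7)·11 - (-6)·12 = -77 - (-72) = -5
k: (-6)·30 - 23·11 = -180 - 253 = -433
DE × DF = (486, -5, -433)
|DE × DF| = √423710 ≈ 650.9301
area = ½ · 650.9301 ≈ 325.465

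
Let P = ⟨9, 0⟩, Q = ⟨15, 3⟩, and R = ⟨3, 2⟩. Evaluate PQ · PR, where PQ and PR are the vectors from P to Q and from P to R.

PQ = Q − P = (6, 3)
PR = R − P = (-6, 2)
PQ · PR = 6·(-6) + 3·2 = -36 + 6 = -30

-30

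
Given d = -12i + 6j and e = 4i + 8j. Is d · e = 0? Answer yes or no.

yes

d · e = (-12)·4 + 6·8 = -48 + 48 = 0
Zero, so the vectors are orthogonal.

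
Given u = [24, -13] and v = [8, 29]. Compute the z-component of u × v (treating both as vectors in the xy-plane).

800

24·29 - (-13)·8 = 696 - (-104) = 800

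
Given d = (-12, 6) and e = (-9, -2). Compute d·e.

d · e = (-12)·(-9) + 6·(-2) = 108 - 12 = 96

96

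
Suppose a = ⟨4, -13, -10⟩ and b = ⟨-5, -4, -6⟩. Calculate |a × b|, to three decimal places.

116.108

i: (-13)·(-6) - (-10)·(-4) = 78 - 40 = 38
j: (-10)·(-5) - 4·(-6) = 50 - (-24) = 74
k: 4·(-4) - (-13)·(-5) = -16 - 65 = -81
a × b = (38, 74, -81)
|a × b| = √(38² + 74² + (-81)²) = √13481 ≈ 116.1077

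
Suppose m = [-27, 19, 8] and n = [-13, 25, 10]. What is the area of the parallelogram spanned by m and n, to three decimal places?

i: 19·10 - 8·25 = 190 - 200 = -10
j: 8·(-13) - (-27)·10 = -104 - (-270) = 166
k: (-27)·25 - 19·(-13) = -675 - (-247) = -428
m × n = (-10, 166, -428)
|m × n| = √((-10)² + 166² + (-428)²) = √210840 ≈ 459.1732

459.173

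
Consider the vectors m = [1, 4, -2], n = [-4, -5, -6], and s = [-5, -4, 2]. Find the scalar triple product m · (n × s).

n × s:
i: (-5)·2 - (-6)·(-4) = -10 - 24 = -34
j: (-6)·(-5) - (-4)·2 = 30 - (-8) = 38
k: (-4)·(-4) - (-5)·(-5) = 16 - 25 = -9
n × s = (-34, 38, -9)
m · (n × s) = 1·(-34) + 4·38 + (-2)·(-9) = -34 + 152 + 18 = 136

136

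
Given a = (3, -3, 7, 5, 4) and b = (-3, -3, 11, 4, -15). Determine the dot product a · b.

37

a · b = 3·(-3) + (-3)·(-3) + 7·11 + 5·4 + 4·(-15) = -9 + 9 + 77 + 20 - 60 = 37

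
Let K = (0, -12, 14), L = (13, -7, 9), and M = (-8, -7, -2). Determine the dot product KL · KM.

1

KL = L − K = (13, 5, -5)
KM = M − K = (-8, 5, -16)
KL · KM = 13·(-8) + 5·5 + (-5)·(-16) = -104 + 25 + 80 = 1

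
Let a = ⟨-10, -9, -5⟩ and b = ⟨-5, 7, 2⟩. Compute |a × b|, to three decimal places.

i: (-9)·2 - (-5)·7 = -18 - (-35) = 17
j: (-5)·(-5) - (-10)·2 = 25 - (-20) = 45
k: (-10)·7 - (-9)·(-5) = -70 - 45 = -115
a × b = (17, 45, -115)
|a × b| = √(17² + 45² + (-115)²) = √15539 ≈ 124.6555

124.656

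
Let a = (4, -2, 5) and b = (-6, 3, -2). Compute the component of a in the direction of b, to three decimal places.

-5.714

a · b = 4·(-6) + (-2)·3 + 5·(-2) = -24 - 6 - 10 = -40
|b| = √(36 + 9 + 4) = √49 ≈ 7.0000
comp_b a = -40 / √49 ≈ -5.714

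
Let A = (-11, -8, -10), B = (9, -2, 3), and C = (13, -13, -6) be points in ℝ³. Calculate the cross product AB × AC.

AB = (20, 6, 13)
AC = (24, -5, 4)
i: 6·4 - 13·(-5) = 24 - (-65) = 89
j: 13·24 - 20·4 = 312 - 80 = 232
k: 20·(-5) - 6·24 = -100 - 144 = -244
AB × AC = (89, 232, -244)

(89, 232, -244)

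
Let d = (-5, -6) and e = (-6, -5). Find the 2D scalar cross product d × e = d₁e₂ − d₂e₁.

(-5)·(-5) - (-6)·(-6) = 25 - 36 = -11

-11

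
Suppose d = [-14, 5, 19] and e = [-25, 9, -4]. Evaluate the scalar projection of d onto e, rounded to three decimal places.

d · e = (-14)·(-25) + 5·9 + 19·(-4) = 350 + 45 - 76 = 319
|e| = √(625 + 81 + 16) = √722 ≈ 26.8701
comp_e d = 319 / √722 ≈ 11.872

11.872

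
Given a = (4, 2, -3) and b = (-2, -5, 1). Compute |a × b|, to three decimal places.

i: 2·1 - (-3)·(-5) = 2 - 15 = -13
j: (-3)·(-2) - 4·1 = 6 - 4 = 2
k: 4·(-5) - 2·(-2) = -20 - (-4) = -16
a × b = (-13, 2, -16)
|a × b| = √((-13)² + 2² + (-16)²) = √429 ≈ 20.7123

20.712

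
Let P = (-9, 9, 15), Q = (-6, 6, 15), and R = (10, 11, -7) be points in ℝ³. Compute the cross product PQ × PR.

PQ = (3, -3, 0)
PR = (19, 2, -22)
i: (-3)·(-22) - 0·2 = 66 - 0 = 66
j: 0·19 - 3·(-22) = 0 - (-66) = 66
k: 3·2 - (-3)·19 = 6 - (-57) = 63
PQ × PR = (66, 66, 63)

(66, 66, 63)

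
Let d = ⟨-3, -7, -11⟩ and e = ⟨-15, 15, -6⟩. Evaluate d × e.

i: (-7)·(-6) - (-11)·15 = 42 - (-165) = 207
j: (-11)·(-15) - (-3)·(-6) = 165 - 18 = 147
k: (-3)·15 - (-7)·(-15) = -45 - 105 = -150
d × e = (207, 147, -150)

(207, 147, -150)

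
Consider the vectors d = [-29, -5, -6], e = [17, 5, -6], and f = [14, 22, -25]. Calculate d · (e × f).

-3732

e × f:
i: 5·(-25) - (-6)·22 = -125 - (-132) = 7
j: (-6)·14 - 17·(-25) = -84 - (-425) = 341
k: 17·22 - 5·14 = 374 - 70 = 304
e × f = (7, 341, 304)
d · (e × f) = (-29)·7 + (-5)·341 + (-6)·304 = -203 - 1705 - 1824 = -3732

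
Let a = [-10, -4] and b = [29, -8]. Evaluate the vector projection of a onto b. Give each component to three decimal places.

a · b = (-10)·29 + (-4)·(-8) = -290 + 32 = -258
|b|² = 841 + 64 = 905
proj_b a = (-258/905) · (29, -8) ≈ (-8.267, 2.281)

(-8.267, 2.281)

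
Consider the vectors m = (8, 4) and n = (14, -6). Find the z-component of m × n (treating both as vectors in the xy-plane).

8·(-6) - 4·14 = -48 - 56 = -104

-104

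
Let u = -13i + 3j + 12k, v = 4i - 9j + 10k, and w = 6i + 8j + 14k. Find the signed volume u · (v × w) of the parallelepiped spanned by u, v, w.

v × w:
i: (-9)·14 - 10·8 = -126 - 80 = -206
j: 10·6 - 4·14 = 60 - 56 = 4
k: 4·8 - (-9)·6 = 32 - (-54) = 86
v × w = (-206, 4, 86)
u · (v × w) = (-13)·(-206) + 3·4 + 12·86 = 2678 + 12 + 1032 = 3722

3722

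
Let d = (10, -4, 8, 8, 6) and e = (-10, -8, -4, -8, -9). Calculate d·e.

d · e = 10·(-10) + (-4)·(-8) + 8·(-4) + 8·(-8) + 6·(-9) = -100 + 32 - 32 - 64 - 54 = -218

-218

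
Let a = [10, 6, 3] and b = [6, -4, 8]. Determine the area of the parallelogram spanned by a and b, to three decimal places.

114.978

i: 6·8 - 3·(-4) = 48 - (-12) = 60
j: 3·6 - 10·8 = 18 - 80 = -62
k: 10·(-4) - 6·6 = -40 - 36 = -76
a × b = (60, -62, -76)
|a × b| = √(60² + (-62)² + (-76)²) = √13220 ≈ 114.9783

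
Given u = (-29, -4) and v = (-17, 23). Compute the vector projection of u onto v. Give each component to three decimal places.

(-8.334, 11.275)

u · v = (-29)·(-17) + (-4)·23 = 493 - 92 = 401
|v|² = 289 + 529 = 818
proj_v u = (401/818) · (-17, 23) ≈ (-8.334, 11.275)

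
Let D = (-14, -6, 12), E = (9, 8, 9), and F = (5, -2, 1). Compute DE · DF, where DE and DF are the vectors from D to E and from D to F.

526

DE = E − D = (23, 14, -3)
DF = F − D = (19, 4, -11)
DE · DF = 23·19 + 14·4 + (-3)·(-11) = 437 + 56 + 33 = 526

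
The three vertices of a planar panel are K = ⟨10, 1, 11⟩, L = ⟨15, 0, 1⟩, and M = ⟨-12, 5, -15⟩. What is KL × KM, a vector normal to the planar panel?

(66, 350, -2)

KL = (5, -1, -10)
KM = (-22, 4, -26)
i: (-1)·(-26) - (-10)·4 = 26 - (-40) = 66
j: (-10)·(-22) - 5·(-26) = 220 - (-130) = 350
k: 5·4 - (-1)·(-22) = 20 - 22 = -2
KL × KM = (66, 350, -2)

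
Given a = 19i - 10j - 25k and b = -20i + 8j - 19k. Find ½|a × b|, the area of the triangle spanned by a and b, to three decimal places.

i: (-10)·(-19) - (-25)·8 = 190 - (-200) = 390
j: (-25)·(-20) - 19·(-19) = 500 - (-361) = 861
k: 19·8 - (-10)·(-20) = 152 - 200 = -48
a × b = (390, 861, -48)
|a × b| = √(390² + 861² + (-48)²) = √895725 ≈ 946.4275
area = ½ · 946.4275 ≈ 473.214

473.214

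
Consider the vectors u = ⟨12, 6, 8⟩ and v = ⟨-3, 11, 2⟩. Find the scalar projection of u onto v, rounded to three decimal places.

3.974

u · v = 12·(-3) + 6·11 + 8·2 = -36 + 66 + 16 = 46
|v| = √(9 + 121 + 4) = √134 ≈ 11.5758
comp_v u = 46 / √134 ≈ 3.974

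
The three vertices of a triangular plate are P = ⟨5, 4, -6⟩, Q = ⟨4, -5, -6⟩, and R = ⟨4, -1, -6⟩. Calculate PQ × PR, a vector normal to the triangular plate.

PQ = (-1, -9, 0)
PR = (-1, -5, 0)
i: (-9)·0 - 0·(-5) = 0 - 0 = 0
j: 0·(-1) - (-1)·0 = 0 - 0 = 0
k: (-1)·(-5) - (-9)·(-1) = 5 - 9 = -4
PQ × PR = (0, 0, -4)

(0, 0, -4)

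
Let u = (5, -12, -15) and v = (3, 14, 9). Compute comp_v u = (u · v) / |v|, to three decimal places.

u · v = 5·3 + (-12)·14 + (-15)·9 = 15 - 168 - 135 = -288
|v| = √(9 + 196 + 81) = √286 ≈ 16.9115
comp_v u = -288 / √286 ≈ -17.030

-17.030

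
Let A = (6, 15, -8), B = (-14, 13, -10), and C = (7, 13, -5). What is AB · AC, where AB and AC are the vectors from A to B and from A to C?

AB = B − A = (-20, -2, -2)
AC = C − A = (1, -2, 3)
AB · AC = (-20)·1 + (-2)·(-2) + (-2)·3 = -20 + 4 - 6 = -22

-22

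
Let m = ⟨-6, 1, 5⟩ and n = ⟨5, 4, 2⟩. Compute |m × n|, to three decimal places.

i: 1·2 - 5·4 = 2 - 20 = -18
j: 5·5 - (-6)·2 = 25 - (-12) = 37
k: (-6)·4 - 1·5 = -24 - 5 = -29
m × n = (-18, 37, -29)
|m × n| = √((-18)² + 37² + (-29)²) = √2534 ≈ 50.3389

50.339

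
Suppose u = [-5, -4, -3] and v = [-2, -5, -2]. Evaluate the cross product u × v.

i: (-4)·(-2) - (-3)·(-5) = 8 - 15 = -7
j: (-3)·(-2) - (-5)·(-2) = 6 - 10 = -4
k: (-5)·(-5) - (-4)·(-2) = 25 - 8 = 17
u × v = (-7, -4, 17)

(-7, -4, 17)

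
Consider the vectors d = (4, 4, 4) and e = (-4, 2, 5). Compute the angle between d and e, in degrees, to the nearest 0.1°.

d · e = 4·(-4) + 4·2 + 4·5 = -16 + 8 + 20 = 12
|d|² = 16 + 16 + 16 = 48,  |d| = √48 ≈ 6.928203
|e|² = 16 + 4 + 25 = 45,  |e| = √45 ≈ 6.708204
cos θ = 12 / (6.928203 · 6.708204) ≈ 0.25820
θ = arccos(0.25820) ≈ 75.0°

75.0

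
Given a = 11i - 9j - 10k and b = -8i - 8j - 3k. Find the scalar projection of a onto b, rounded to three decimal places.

a · b = 11·(-8) + (-9)·(-8) + (-10)·(-3) = -88 + 72 + 30 = 14
|b| = √(64 + 64 + 9) = √137 ≈ 11.7047
comp_b a = 14 / √137 ≈ 1.196

1.196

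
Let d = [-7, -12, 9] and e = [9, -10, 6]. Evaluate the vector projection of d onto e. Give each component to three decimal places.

(4.604, -5.115, 3.069)

d · e = (-7)·9 + (-12)·(-10) + 9·6 = -63 + 120 + 54 = 111
|e|² = 81 + 100 + 36 = 217
proj_e d = (111/217) · (9, -10, 6) ≈ (4.604, -5.115, 3.069)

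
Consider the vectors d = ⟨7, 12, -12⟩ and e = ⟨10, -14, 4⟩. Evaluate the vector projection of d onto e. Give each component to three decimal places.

d · e = 7·10 + 12·(-14) + (-12)·4 = 70 - 168 - 48 = -146
|e|² = 100 + 196 + 16 = 312
proj_e d = (-146/312) · (10, -14, 4) ≈ (-4.679, 6.551, -1.872)

(-4.679, 6.551, -1.872)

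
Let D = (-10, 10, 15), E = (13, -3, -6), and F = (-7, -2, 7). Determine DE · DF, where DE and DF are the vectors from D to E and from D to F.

DE = E − D = (23, -13, -21)
DF = F − D = (3, -12, -8)
DE · DF = 23·3 + (-13)·(-12) + (-21)·(-8) = 69 + 156 + 168 = 393

393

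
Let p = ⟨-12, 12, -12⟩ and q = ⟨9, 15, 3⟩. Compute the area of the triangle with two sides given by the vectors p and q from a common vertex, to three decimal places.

183.565

i: 12·3 - (-12)·15 = 36 - (-180) = 216
j: (-12)·9 - (-12)·3 = -108 - (-36) = -72
k: (-12)·15 - 12·9 = -180 - 108 = -288
p × q = (216, -72, -288)
|p × q| = √(216² + (-72)² + (-288)²) = √134784 ≈ 367.1294
area = ½ · 367.1294 ≈ 183.565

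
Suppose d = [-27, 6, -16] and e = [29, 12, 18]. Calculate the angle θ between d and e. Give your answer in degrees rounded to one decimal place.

149.8

d · e = (-27)·29 + 6·12 + (-16)·18 = -783 + 72 - 288 = -999
|d|² = 729 + 36 + 256 = 1021,  |d| = √1021 ≈ 31.953091
|e|² = 841 + 144 + 324 = 1309,  |e| = √1309 ≈ 36.180105
cos θ = -999 / (31.953091 · 36.180105) ≈ -0.86414
θ = arccos(-0.86414) ≈ 149.8°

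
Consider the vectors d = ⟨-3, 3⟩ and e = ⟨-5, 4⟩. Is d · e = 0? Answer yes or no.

d · e = (-3)·(-5) + 3·4 = 15 + 12 = 27
Nonzero, so the vectors are not orthogonal.

no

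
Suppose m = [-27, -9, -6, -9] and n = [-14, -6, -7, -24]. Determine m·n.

690

m · n = (-27)·(-14) + (-9)·(-6) + (-6)·(-7) + (-9)·(-24) = 378 + 54 + 42 + 216 = 690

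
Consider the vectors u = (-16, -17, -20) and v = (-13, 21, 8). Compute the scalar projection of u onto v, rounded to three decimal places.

-11.902

u · v = (-16)·(-13) + (-17)·21 + (-20)·8 = 208 - 357 - 160 = -309
|v| = √(169 + 441 + 64) = √674 ≈ 25.9615
comp_v u = -309 / √674 ≈ -11.902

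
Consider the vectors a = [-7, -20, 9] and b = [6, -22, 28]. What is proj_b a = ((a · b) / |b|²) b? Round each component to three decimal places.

(2.991, -10.966, 13.957)

a · b = (-7)·6 + (-20)·(-22) + 9·28 = -42 + 440 + 252 = 650
|b|² = 36 + 484 + 784 = 1304
proj_b a = (650/1304) · (6, -22, 28) ≈ (2.991, -10.966, 13.957)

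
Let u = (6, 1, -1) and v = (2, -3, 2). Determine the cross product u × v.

i: 1·2 - (-1)·(-3) = 2 - 3 = -1
j: (-1)·2 - 6·2 = -2 - 12 = -14
k: 6·(-3) - 1·2 = -18 - 2 = -20
u × v = (-1, -14, -20)

(-1, -14, -20)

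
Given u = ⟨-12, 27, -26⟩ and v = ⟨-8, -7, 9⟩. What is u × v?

i: 27·9 - (-26)·(-7) = 243 - 182 = 61
j: (-26)·(-8) - (-12)·9 = 208 - (-108) = 316
k: (-12)·(-7) - 27·(-8) = 84 - (-216) = 300
u × v = (61, 316, 300)

(61, 316, 300)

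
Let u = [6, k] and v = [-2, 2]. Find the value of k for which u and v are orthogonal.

u · v = 6·(-2) + k·2 = -12 + 2k
Set equal to 0: 2k = 12, so k = 6.

6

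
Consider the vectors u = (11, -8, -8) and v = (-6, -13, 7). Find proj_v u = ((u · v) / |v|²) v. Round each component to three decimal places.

u · v = 11·(-6) + (-8)·(-13) + (-8)·7 = -66 + 104 - 56 = -18
|v|² = 36 + 169 + 49 = 254
proj_v u = (-18/254) · (-6, -13, 7) ≈ (0.425, 0.921, -0.496)

(0.425, 0.921, -0.496)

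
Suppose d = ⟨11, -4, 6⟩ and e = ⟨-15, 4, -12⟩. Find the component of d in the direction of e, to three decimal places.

-12.894

d · e = 11·(-15) + (-4)·4 + 6·(-12) = -165 - 16 - 72 = -253
|e| = √(225 + 16 + 144) = √385 ≈ 19.6214
comp_e d = -253 / √385 ≈ -12.894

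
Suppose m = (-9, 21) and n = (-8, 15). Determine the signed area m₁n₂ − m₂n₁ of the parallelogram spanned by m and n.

(-9)·15 - 21·(-8) = -135 - (-168) = 33

33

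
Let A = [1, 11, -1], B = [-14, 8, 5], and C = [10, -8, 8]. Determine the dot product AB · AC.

-24

AB = B − A = (-15, -3, 6)
AC = C − A = (9, -19, 9)
AB · AC = (-15)·9 + (-3)·(-19) + 6·9 = -135 + 57 + 54 = -24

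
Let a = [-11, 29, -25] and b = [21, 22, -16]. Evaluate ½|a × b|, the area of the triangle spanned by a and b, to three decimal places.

i: 29·(-16) - (-25)·22 = -464 - (-550) = 86
j: (-25)·21 - (-11)·(-16) = -525 - 176 = -701
k: (-11)·22 - 29·21 = -242 - 609 = -851
a × b = (86, -701, -851)
|a × b| = √(86² + (-701)² + (-851)²) = √1222998 ≈ 1105.8924
area = ½ · 1105.8924 ≈ 552.946

552.946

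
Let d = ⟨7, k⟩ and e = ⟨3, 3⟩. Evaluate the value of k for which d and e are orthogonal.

d · e = 7·3 + k·3 = 21 + 3k
Set equal to 0: 3k = -21, so k = -7.

-7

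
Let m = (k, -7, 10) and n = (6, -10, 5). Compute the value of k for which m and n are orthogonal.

m · n = k·6 + (-7)·(-10) + 10·5 = 120 + 6k
Set equal to 0: 6k = -120, so k = -20.

-20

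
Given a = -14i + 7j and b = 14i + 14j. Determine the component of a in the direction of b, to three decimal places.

-4.950

a · b = (-14)·14 + 7·14 = -196 + 98 = -98
|b| = √(196 + 196) = √392 ≈ 19.7990
comp_b a = -98 / √392 ≈ -4.950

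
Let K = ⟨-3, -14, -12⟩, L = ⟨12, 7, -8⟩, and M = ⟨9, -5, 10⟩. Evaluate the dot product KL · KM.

KL = L − K = (15, 21, 4)
KM = M − K = (12, 9, 22)
KL · KM = 15·12 + 21·9 + 4·22 = 180 + 189 + 88 = 457

457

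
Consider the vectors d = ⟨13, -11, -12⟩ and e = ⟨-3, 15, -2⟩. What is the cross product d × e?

(202, 62, 162)

i: (-11)·(-2) - (-12)·15 = 22 - (-180) = 202
j: (-12)·(-3) - 13·(-2) = 36 - (-26) = 62
k: 13·15 - (-11)·(-3) = 195 - 33 = 162
d × e = (202, 62, 162)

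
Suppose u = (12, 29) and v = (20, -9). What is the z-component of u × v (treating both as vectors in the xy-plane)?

-688

12·(-9) - 29·20 = -108 - 580 = -688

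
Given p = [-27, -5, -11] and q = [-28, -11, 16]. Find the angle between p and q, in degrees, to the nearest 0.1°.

50.9

p · q = (-27)·(-28) + (-5)·(-11) + (-11)·16 = 756 + 55 - 176 = 635
|p|² = 729 + 25 + 121 = 875,  |p| = √875 ≈ 29.580399
|q|² = 784 + 121 + 256 = 1161,  |q| = √1161 ≈ 34.073450
cos θ = 635 / (29.580399 · 34.073450) ≈ 0.63002
θ = arccos(0.63002) ≈ 50.9°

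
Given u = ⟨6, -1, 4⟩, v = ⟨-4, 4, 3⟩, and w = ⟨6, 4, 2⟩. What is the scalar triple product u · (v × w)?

v × w:
i: 4·2 - 3·4 = 8 - 12 = -4
j: 3·6 - (-4)·2 = 18 - (-8) = 26
k: (-4)·4 - 4·6 = -16 - 24 = -40
v × w = (-4, 26, -40)
u · (v × w) = 6·(-4) + (-1)·26 + 4·(-40) = -24 - 26 - 160 = -210

-210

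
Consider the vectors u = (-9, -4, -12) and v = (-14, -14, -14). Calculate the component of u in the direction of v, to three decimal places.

u · v = (-9)·(-14) + (-4)·(-14) + (-12)·(-14) = 126 + 56 + 168 = 350
|v| = √(196 + 196 + 196) = √588 ≈ 24.2487
comp_v u = 350 / √588 ≈ 14.434

14.434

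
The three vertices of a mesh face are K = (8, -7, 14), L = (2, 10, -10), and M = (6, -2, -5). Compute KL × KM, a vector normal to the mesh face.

(-203, -66, 4)

KL = (-6, 17, -24)
KM = (-2, 5, -19)
i: 17·(-19) - (-24)·5 = -323 - (-120) = -203
j: (-24)·(-2) - (-6)·(-19) = 48 - 114 = -66
k: (-6)·5 - 17·(-2) = -30 - (-34) = 4
KL × KM = (-203, -66, 4)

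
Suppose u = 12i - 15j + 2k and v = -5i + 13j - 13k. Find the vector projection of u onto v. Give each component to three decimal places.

u · v = 12·(-5) + (-15)·13 + 2·(-13) = -60 - 195 - 26 = -281
|v|² = 25 + 169 + 169 = 363
proj_v u = (-281/363) · (-5, 13, -13) ≈ (3.871, -10.063, 10.063)

(3.871, -10.063, 10.063)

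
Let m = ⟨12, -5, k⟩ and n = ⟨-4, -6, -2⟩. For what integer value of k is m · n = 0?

m · n = 12·(-4) + (-5)·(-6) + k·(-2) = -18 - 2k
Set equal to 0: -2k = 18, so k = -9.

-9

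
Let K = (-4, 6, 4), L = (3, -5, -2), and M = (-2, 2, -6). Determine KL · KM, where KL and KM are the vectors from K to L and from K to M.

KL = L − K = (7, -11, -6)
KM = M − K = (2, -4, -10)
KL · KM = 7·2 + (-11)·(-4) + (-6)·(-10) = 14 + 44 + 60 = 118

118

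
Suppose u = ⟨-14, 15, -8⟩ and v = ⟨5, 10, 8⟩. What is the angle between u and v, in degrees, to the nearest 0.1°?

87.0

u · v = (-14)·5 + 15·10 + (-8)·8 = -70 + 150 - 64 = 16
|u|² = 196 + 225 + 64 = 485,  |u| = √485 ≈ 22.022716
|v|² = 25 + 100 + 64 = 189,  |v| = √189 ≈ 13.747727
cos θ = 16 / (22.022716 · 13.747727) ≈ 0.05285
θ = arccos(0.05285) ≈ 87.0°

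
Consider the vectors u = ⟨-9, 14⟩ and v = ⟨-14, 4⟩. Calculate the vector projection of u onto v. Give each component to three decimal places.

(-12.019, 3.434)

u · v = (-9)·(-14) + 14·4 = 126 + 56 = 182
|v|² = 196 + 16 = 212
proj_v u = (182/212) · (-14, 4) ≈ (-12.019, 3.434)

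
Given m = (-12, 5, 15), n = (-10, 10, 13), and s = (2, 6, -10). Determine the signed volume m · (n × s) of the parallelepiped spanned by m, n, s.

566

n × s:
i: 10·(-10) - 13·6 = -100 - 78 = -178
j: 13·2 - (-10)·(-10) = 26 - 100 = -74
k: (-10)·6 - 10·2 = -60 - 20 = -80
n × s = (-178, -74, -80)
m · (n × s) = (-12)·(-178) + 5·(-74) + 15·(-80) = 2136 - 370 - 1200 = 566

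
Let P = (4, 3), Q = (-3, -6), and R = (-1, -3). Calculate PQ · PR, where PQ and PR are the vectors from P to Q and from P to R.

PQ = Q − P = (-7, -9)
PR = R − P = (-5, -6)
PQ · PR = (-7)·(-5) + (-9)·(-6) = 35 + 54 = 89

89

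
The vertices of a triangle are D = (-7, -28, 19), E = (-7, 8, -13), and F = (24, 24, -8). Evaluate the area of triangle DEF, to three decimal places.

DE = (0, 36, -32),  DF = (31, 52, -27)
i: 36·(-27) - (-32)·52 = -972 - (-1664) = 692
j: (-32)·31 - 0·(-27) = -992 - 0 = -992
k: 0·52 - 36·31 = 0 - 1116 = -1116
DE × DF = (692, -992, -1116)
|DE × DF| = √2708384 ≈ 1645.7169
area = ½ · 1645.7169 ≈ 822.858

822.858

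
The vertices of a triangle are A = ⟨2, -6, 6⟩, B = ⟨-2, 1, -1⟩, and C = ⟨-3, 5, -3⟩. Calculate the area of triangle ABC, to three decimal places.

8.337

AB = (-4, 7, -7),  AC = (-5, 11, -9)
i: 7·(-9) - (-7)·11 = -63 - (-77) = 14
j: (-7)·(-5) - (-4)·(-9) = 35 - 36 = -1
k: (-4)·11 - 7·(-5) = -44 - (-35) = -9
AB × AC = (14, -1, -9)
|AB × AC| = √278 ≈ 16.6733
area = ½ · 16.6733 ≈ 8.337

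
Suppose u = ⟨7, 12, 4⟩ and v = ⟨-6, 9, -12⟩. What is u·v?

u · v = 7·(-6) + 12·9 + 4·(-12) = -42 + 108 - 48 = 18

18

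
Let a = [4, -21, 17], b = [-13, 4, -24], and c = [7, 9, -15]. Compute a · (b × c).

5782

b × c:
i: 4·(-15) - (-24)·9 = -60 - (-216) = 156
j: (-24)·7 - (-13)·(-15) = -168 - 195 = -363
k: (-13)·9 - 4·7 = -117 - 28 = -145
b × c = (156, -363, -145)
a · (b × c) = 4·156 + (-21)·(-363) + 17·(-145) = 624 + 7623 - 2465 = 5782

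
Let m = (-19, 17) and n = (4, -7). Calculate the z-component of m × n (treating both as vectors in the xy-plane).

65

(-19)·(-7) - 17·4 = 133 - 68 = 65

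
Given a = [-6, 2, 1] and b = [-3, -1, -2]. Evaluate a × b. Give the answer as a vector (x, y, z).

i: 2·(-2) - 1·(-1) = -4 - (-1) = -3
j: 1·(-3) - (-6)·(-2) = -3 - 12 = -15
k: (-6)·(-1) - 2·(-3) = 6 - (-6) = 12
a × b = (-3, -15, 12)

(-3, -15, 12)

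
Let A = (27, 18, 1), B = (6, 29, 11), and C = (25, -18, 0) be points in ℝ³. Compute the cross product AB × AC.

AB = (-21, 11, 10)
AC = (-2, -36, -1)
i: 11·(-1) - 10·(-36) = -11 - (-360) = 349
j: 10·(-2) - (-21)·(-1) = -20 - 21 = -41
k: (-21)·(-36) - 11·(-2) = 756 - (-22) = 778
AB × AC = (349, -41, 778)

(349, -41, 778)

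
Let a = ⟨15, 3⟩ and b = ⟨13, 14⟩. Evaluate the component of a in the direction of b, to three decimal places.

12.405

a · b = 15·13 + 3·14 = 195 + 42 = 237
|b| = √(169 + 196) = √365 ≈ 19.1050
comp_b a = 237 / √365 ≈ 12.405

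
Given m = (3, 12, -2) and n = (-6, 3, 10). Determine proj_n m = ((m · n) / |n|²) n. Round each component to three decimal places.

m · n = 3·(-6) + 12·3 + (-2)·10 = -18 + 36 - 20 = -2
|n|² = 36 + 9 + 100 = 145
proj_n m = (-2/145) · (-6, 3, 10) ≈ (0.083, -0.041, -0.138)

(0.083, -0.041, -0.138)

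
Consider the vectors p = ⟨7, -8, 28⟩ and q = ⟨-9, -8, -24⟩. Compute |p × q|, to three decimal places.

i: (-8)·(-24) - 28·(-8) = 192 - (-224) = 416
j: 28·(-9) - 7·(-24) = -252 - (-168) = -84
k: 7·(-8) - (-8)·(-9) = -56 - 72 = -128
p × q = (416, -84, -128)
|p × q| = √(416² + (-84)² + (-128)²) = √196496 ≈ 443.2787

443.279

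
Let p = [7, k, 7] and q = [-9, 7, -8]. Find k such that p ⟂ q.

17

p · q = 7·(-9) + k·7 + 7·(-8) = -119 + 7k
Set equal to 0: 7k = 119, so k = 17.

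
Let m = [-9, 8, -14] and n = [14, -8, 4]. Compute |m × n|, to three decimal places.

183.303

i: 8·4 - (-14)·(-8) = 32 - 112 = -80
j: (-14)·14 - (-9)·4 = -196 - (-36) = -160
k: (-9)·(-8) - 8·14 = 72 - 112 = -40
m × n = (-80, -160, -40)
|m × n| = √((-80)² + (-160)² + (-40)²) = √33600 ≈ 183.3030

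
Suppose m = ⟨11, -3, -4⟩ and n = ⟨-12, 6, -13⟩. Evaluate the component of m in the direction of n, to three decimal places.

-5.246

m · n = 11·(-12) + (-3)·6 + (-4)·(-13) = -132 - 18 + 52 = -98
|n| = √(144 + 36 + 169) = √349 ≈ 18.6815
comp_n m = -98 / √349 ≈ -5.246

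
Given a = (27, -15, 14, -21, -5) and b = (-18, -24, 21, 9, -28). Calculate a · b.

a · b = 27·(-18) + (-15)·(-24) + 14·21 + (-21)·9 + (-5)·(-28) = -486 + 360 + 294 - 189 + 140 = 119

119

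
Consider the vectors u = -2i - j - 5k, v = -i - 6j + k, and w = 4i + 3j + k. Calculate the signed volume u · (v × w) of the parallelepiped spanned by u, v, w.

v × w:
i: (-6)·1 - 1·3 = -6 - 3 = -9
j: 1·4 - (-1)·1 = 4 - (-1) = 5
k: (-1)·3 - (-6)·4 = -3 - (-24) = 21
v × w = (-9, 5, 21)
u · (v × w) = (-2)·(-9) + (-1)·5 + (-5)·21 = 18 - 5 - 105 = -92

-92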